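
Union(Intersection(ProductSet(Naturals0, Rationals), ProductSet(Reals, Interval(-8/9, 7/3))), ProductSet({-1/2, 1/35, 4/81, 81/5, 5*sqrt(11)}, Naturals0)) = Union(ProductSet({-1/2, 1/35, 4/81, 81/5, 5*sqrt(11)}, Naturals0), ProductSet(Naturals0, Intersection(Interval(-8/9, 7/3), Rationals)))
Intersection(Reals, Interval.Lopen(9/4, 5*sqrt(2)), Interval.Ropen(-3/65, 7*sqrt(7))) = Interval.Lopen(9/4, 5*sqrt(2))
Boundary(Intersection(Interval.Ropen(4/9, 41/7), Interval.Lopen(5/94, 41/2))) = {4/9, 41/7}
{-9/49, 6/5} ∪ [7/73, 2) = {-9/49} ∪ [7/73, 2)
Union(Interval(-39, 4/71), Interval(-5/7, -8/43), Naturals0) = Union(Interval(-39, 4/71), Naturals0)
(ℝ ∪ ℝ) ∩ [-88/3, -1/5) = [-88/3, -1/5)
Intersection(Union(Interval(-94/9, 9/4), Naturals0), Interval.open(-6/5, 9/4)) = Union(Interval.open(-6/5, 9/4), Range(0, 3, 1))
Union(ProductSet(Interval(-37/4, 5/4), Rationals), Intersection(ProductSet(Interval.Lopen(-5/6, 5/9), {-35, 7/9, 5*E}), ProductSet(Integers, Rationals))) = ProductSet(Interval(-37/4, 5/4), Rationals)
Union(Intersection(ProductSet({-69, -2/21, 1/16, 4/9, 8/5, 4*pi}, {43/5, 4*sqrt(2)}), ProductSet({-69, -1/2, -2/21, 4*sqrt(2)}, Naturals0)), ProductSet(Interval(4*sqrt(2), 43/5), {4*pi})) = ProductSet(Interval(4*sqrt(2), 43/5), {4*pi})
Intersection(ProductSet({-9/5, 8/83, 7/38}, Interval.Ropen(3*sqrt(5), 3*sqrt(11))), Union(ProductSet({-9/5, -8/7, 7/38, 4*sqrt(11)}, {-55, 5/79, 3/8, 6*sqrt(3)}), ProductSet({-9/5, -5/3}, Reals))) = ProductSet({-9/5}, Interval.Ropen(3*sqrt(5), 3*sqrt(11)))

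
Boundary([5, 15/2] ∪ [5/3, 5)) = {5/3, 15/2}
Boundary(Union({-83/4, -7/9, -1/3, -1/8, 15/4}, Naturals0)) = Union({-83/4, -7/9, -1/3, -1/8, 15/4}, Naturals0)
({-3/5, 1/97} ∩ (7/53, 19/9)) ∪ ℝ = ℝ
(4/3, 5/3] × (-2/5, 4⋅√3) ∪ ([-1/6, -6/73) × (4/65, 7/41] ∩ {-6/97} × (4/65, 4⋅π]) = (4/3, 5/3] × (-2/5, 4⋅√3)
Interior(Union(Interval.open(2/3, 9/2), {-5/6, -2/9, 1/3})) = Interval.open(2/3, 9/2)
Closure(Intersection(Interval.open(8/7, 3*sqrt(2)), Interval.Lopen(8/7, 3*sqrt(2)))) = Interval(8/7, 3*sqrt(2))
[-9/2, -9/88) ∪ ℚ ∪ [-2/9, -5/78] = ℚ ∪ [-9/2, -5/78]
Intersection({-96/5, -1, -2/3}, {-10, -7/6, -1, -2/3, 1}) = {-1, -2/3}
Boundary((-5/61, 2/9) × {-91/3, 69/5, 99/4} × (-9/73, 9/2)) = [-5/61, 2/9] × {-91/3, 69/5, 99/4} × [-9/73, 9/2]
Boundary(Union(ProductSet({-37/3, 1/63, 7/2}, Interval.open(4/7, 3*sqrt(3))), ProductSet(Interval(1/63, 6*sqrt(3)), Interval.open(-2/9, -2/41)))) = Union(ProductSet({1/63, 6*sqrt(3)}, Interval(-2/9, -2/41)), ProductSet({-37/3, 1/63, 7/2}, Interval(4/7, 3*sqrt(3))), ProductSet(Interval(1/63, 6*sqrt(3)), {-2/9, -2/41}))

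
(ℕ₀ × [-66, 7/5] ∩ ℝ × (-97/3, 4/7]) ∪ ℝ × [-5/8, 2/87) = (ℕ₀ × (-97/3, 4/7]) ∪ (ℝ × [-5/8, 2/87))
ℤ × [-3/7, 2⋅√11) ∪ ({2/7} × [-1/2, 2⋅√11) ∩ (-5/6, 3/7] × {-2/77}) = ({2/7} × {-2/77}) ∪ (ℤ × [-3/7, 2⋅√11))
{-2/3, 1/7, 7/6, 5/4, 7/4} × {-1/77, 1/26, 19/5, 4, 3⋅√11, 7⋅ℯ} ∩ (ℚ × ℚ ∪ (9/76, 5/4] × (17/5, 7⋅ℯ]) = ({-2/3, 1/7, 7/6, 5/4, 7/4} × {-1/77, 1/26, 19/5, 4}) ∪ ({1/7, 7/6, 5/4} × {19/5, 4, 3⋅√11, 7⋅ℯ})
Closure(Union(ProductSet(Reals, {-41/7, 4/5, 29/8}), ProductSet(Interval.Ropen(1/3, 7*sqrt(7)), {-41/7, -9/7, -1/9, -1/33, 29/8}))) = Union(ProductSet(Interval(1/3, 7*sqrt(7)), {-41/7, -9/7, -1/9, -1/33, 29/8}), ProductSet(Reals, {-41/7, 4/5, 29/8}))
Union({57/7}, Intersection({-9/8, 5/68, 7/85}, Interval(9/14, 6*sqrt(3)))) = {57/7}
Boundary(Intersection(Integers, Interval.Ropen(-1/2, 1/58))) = Range(0, 1, 1)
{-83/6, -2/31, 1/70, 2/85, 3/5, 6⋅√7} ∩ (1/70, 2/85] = {2/85}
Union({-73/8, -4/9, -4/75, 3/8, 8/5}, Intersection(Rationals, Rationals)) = Rationals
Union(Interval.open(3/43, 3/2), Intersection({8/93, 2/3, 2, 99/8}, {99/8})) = Union({99/8}, Interval.open(3/43, 3/2))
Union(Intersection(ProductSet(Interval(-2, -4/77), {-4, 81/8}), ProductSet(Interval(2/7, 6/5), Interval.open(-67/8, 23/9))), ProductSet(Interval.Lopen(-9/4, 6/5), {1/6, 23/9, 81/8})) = ProductSet(Interval.Lopen(-9/4, 6/5), {1/6, 23/9, 81/8})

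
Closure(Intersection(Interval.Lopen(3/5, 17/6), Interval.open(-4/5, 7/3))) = Interval(3/5, 7/3)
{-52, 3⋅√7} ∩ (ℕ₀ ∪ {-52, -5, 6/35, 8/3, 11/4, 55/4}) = {-52}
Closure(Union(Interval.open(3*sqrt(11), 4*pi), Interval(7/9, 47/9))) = Union(Interval(7/9, 47/9), Interval(3*sqrt(11), 4*pi))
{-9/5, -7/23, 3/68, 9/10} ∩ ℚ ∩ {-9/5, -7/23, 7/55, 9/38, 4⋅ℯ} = {-9/5, -7/23}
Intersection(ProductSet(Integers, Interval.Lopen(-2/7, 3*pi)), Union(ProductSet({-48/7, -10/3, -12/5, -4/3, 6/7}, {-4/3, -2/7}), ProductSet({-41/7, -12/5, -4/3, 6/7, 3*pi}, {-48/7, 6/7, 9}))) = EmptySet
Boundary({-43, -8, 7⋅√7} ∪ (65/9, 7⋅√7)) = {-43, -8, 65/9, 7⋅√7}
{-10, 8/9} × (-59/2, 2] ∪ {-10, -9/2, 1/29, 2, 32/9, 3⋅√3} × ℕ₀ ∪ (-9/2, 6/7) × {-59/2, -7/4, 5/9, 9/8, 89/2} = ({-10, 8/9} × (-59/2, 2]) ∪ ((-9/2, 6/7) × {-59/2, -7/4, 5/9, 9/8, 89/2}) ∪ ({-10, -9/2, 1/29, 2, 32/9, 3⋅√3} × ℕ₀)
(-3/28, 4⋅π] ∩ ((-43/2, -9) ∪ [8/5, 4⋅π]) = [8/5, 4⋅π]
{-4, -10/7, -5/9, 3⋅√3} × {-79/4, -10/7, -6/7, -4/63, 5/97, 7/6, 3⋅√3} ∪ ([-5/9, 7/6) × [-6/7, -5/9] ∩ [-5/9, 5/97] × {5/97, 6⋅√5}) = {-4, -10/7, -5/9, 3⋅√3} × {-79/4, -10/7, -6/7, -4/63, 5/97, 7/6, 3⋅√3}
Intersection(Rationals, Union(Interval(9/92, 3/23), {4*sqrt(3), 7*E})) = Intersection(Interval(9/92, 3/23), Rationals)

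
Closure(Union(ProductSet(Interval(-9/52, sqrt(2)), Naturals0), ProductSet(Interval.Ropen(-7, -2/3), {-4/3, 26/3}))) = Union(ProductSet(Interval(-7, -2/3), {-4/3, 26/3}), ProductSet(Interval(-9/52, sqrt(2)), Naturals0))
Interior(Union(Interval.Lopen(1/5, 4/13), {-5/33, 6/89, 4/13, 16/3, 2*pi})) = Interval.open(1/5, 4/13)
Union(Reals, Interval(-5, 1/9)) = Interval(-oo, oo)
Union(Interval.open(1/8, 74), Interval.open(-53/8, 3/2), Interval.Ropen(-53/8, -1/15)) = Interval.Ropen(-53/8, 74)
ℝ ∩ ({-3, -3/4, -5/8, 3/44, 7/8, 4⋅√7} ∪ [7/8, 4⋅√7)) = {-3, -3/4, -5/8, 3/44} ∪ [7/8, 4⋅√7]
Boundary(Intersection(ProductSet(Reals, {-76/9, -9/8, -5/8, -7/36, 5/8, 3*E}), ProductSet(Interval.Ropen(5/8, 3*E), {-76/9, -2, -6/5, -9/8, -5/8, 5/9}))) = ProductSet(Interval(5/8, 3*E), {-76/9, -9/8, -5/8})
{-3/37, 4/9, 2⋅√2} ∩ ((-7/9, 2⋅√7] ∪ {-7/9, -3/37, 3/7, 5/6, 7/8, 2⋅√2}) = {-3/37, 4/9, 2⋅√2}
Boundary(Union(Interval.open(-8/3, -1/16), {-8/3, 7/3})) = {-8/3, -1/16, 7/3}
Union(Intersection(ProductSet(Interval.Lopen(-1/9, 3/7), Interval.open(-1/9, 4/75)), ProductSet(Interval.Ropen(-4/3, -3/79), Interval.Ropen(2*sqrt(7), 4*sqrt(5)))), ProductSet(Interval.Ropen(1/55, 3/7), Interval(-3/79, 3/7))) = ProductSet(Interval.Ropen(1/55, 3/7), Interval(-3/79, 3/7))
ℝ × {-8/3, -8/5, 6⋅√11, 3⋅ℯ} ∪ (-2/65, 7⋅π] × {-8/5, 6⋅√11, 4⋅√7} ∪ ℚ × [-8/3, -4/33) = (ℚ × [-8/3, -4/33)) ∪ (ℝ × {-8/3, -8/5, 6⋅√11, 3⋅ℯ}) ∪ ((-2/65, 7⋅π] × {-8/5, 6⋅√11, 4⋅√7})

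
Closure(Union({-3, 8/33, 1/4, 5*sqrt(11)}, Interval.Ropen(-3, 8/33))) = Union({1/4, 5*sqrt(11)}, Interval(-3, 8/33))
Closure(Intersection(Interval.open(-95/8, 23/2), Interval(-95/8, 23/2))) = Interval(-95/8, 23/2)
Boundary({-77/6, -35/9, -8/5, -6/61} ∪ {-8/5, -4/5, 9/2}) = {-77/6, -35/9, -8/5, -4/5, -6/61, 9/2}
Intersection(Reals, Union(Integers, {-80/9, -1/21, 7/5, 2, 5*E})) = Union({-80/9, -1/21, 7/5, 5*E}, Integers)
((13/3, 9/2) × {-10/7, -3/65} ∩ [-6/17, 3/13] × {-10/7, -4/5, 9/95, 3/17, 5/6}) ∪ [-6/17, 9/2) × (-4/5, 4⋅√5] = [-6/17, 9/2) × (-4/5, 4⋅√5]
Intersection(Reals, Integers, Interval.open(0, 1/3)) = EmptySet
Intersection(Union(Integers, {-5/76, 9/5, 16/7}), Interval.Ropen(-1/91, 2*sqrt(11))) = Union({9/5, 16/7}, Range(0, 7, 1))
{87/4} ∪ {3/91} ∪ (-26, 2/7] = (-26, 2/7] ∪ {87/4}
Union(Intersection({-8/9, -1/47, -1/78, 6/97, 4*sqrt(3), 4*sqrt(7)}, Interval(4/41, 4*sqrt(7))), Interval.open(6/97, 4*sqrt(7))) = Interval.Lopen(6/97, 4*sqrt(7))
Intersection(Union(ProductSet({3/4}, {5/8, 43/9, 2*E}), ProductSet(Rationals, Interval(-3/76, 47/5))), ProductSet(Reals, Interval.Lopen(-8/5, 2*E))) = ProductSet(Rationals, Interval(-3/76, 2*E))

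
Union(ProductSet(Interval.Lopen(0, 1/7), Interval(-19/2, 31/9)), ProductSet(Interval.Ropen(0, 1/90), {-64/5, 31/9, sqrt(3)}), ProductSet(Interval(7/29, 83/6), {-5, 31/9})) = Union(ProductSet(Interval.Ropen(0, 1/90), {-64/5, 31/9, sqrt(3)}), ProductSet(Interval.Lopen(0, 1/7), Interval(-19/2, 31/9)), ProductSet(Interval(7/29, 83/6), {-5, 31/9}))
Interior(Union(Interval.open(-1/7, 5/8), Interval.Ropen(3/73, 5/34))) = Interval.open(-1/7, 5/8)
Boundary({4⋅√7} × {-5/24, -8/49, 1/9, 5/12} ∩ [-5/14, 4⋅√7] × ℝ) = {4⋅√7} × {-5/24, -8/49, 1/9, 5/12}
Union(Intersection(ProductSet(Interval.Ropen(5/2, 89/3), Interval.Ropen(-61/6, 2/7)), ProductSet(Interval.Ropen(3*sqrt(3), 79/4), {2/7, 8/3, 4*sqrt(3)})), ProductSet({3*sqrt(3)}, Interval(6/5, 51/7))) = ProductSet({3*sqrt(3)}, Interval(6/5, 51/7))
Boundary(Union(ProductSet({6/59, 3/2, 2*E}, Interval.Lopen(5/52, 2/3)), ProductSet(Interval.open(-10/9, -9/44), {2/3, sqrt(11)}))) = Union(ProductSet({6/59, 3/2, 2*E}, Interval(5/52, 2/3)), ProductSet(Interval(-10/9, -9/44), {2/3, sqrt(11)}))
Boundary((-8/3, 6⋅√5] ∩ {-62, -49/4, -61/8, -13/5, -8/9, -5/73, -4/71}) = {-13/5, -8/9, -5/73, -4/71}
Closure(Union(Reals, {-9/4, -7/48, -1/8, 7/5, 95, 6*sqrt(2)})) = Reals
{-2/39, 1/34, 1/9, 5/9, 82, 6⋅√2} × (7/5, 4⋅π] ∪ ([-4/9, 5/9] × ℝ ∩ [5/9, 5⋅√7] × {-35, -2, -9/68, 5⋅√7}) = ({5/9} × {-35, -2, -9/68, 5⋅√7}) ∪ ({-2/39, 1/34, 1/9, 5/9, 82, 6⋅√2} × (7/5, 4⋅π])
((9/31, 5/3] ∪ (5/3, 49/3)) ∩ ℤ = {1, 2, …, 16}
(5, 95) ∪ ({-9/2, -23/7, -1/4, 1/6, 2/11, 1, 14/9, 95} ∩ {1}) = {1} ∪ (5, 95)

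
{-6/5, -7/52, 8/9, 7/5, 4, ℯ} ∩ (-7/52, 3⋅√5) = {8/9, 7/5, 4, ℯ}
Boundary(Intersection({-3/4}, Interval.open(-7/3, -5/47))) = {-3/4}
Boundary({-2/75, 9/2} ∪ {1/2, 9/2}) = {-2/75, 1/2, 9/2}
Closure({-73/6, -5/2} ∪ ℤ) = ℤ ∪ {-73/6, -5/2}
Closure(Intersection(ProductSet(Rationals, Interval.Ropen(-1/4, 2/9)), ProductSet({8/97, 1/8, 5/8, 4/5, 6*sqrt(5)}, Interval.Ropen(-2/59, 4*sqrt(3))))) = ProductSet({8/97, 1/8, 5/8, 4/5}, Interval(-2/59, 2/9))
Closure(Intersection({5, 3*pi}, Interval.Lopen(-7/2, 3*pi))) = {5, 3*pi}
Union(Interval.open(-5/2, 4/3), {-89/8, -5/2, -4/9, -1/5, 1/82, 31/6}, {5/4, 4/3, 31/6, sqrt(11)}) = Union({-89/8, 31/6, sqrt(11)}, Interval(-5/2, 4/3))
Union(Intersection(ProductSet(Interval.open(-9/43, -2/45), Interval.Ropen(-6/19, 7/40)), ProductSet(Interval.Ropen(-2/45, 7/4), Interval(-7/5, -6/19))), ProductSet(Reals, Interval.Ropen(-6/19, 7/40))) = ProductSet(Reals, Interval.Ropen(-6/19, 7/40))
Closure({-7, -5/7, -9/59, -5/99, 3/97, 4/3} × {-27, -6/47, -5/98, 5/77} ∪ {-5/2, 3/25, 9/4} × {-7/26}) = ({-5/2, 3/25, 9/4} × {-7/26}) ∪ ({-7, -5/7, -9/59, -5/99, 3/97, 4/3} × {-27, -6/47, -5/98, 5/77})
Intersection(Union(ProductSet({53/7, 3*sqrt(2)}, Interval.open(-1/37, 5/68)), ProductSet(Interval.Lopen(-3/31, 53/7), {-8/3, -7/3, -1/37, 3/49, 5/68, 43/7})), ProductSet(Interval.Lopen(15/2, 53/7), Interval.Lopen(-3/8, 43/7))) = Union(ProductSet({53/7}, Interval.open(-1/37, 5/68)), ProductSet(Interval.Lopen(15/2, 53/7), {-1/37, 3/49, 5/68, 43/7}))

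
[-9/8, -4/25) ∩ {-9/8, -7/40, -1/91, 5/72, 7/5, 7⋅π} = {-9/8, -7/40}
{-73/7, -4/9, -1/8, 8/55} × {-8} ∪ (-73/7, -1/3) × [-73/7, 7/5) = ({-73/7, -4/9, -1/8, 8/55} × {-8}) ∪ ((-73/7, -1/3) × [-73/7, 7/5))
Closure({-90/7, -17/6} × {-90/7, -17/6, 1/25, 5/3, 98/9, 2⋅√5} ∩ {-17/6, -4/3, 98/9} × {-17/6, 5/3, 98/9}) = {-17/6} × {-17/6, 5/3, 98/9}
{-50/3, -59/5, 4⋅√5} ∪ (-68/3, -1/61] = (-68/3, -1/61] ∪ {4⋅√5}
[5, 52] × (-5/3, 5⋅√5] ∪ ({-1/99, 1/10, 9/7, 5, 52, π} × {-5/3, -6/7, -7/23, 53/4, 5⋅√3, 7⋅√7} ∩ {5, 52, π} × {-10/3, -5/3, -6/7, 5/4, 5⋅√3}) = ({5, 52, π} × {-5/3, -6/7, 5⋅√3}) ∪ ([5, 52] × (-5/3, 5⋅√5])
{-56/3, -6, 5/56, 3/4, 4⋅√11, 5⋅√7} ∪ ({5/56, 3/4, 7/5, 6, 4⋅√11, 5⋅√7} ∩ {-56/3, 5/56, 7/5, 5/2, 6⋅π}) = {-56/3, -6, 5/56, 3/4, 7/5, 4⋅√11, 5⋅√7}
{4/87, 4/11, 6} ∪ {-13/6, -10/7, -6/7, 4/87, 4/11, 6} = {-13/6, -10/7, -6/7, 4/87, 4/11, 6}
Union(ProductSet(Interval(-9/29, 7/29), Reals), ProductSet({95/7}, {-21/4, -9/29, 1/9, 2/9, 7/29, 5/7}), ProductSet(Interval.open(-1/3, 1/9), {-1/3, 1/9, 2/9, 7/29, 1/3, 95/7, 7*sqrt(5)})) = Union(ProductSet({95/7}, {-21/4, -9/29, 1/9, 2/9, 7/29, 5/7}), ProductSet(Interval.open(-1/3, 1/9), {-1/3, 1/9, 2/9, 7/29, 1/3, 95/7, 7*sqrt(5)}), ProductSet(Interval(-9/29, 7/29), Reals))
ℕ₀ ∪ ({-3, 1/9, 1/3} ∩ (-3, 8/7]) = ℕ₀ ∪ {1/9, 1/3}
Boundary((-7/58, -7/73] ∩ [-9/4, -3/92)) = {-7/58, -7/73}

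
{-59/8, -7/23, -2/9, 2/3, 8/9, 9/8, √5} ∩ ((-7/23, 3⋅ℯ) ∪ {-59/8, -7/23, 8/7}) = {-59/8, -7/23, -2/9, 2/3, 8/9, 9/8, √5}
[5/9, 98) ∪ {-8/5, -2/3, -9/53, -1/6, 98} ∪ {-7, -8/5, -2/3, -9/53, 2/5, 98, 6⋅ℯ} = {-7, -8/5, -2/3, -9/53, -1/6, 2/5} ∪ [5/9, 98]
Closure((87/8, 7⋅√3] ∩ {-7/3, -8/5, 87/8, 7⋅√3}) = {7⋅√3}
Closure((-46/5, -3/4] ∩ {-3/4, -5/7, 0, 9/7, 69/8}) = {-3/4}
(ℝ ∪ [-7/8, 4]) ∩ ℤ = ℤ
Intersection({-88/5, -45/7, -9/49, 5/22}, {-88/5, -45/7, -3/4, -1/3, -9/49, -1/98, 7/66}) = {-88/5, -45/7, -9/49}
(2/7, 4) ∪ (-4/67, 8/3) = (-4/67, 4)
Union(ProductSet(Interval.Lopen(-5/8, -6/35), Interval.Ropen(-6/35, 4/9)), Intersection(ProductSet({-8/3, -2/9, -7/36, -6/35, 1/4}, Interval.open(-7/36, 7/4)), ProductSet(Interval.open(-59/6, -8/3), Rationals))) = ProductSet(Interval.Lopen(-5/8, -6/35), Interval.Ropen(-6/35, 4/9))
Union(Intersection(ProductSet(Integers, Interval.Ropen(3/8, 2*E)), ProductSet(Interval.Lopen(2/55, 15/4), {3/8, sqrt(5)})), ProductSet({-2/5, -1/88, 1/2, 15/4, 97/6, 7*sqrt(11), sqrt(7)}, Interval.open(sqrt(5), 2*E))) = Union(ProductSet({-2/5, -1/88, 1/2, 15/4, 97/6, 7*sqrt(11), sqrt(7)}, Interval.open(sqrt(5), 2*E)), ProductSet(Range(1, 4, 1), {3/8, sqrt(5)}))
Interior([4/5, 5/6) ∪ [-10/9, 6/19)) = (-10/9, 6/19) ∪ (4/5, 5/6)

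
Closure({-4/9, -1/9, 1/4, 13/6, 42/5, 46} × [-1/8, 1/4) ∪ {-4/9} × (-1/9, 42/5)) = ({-4/9} × [-1/9, 42/5]) ∪ ({-4/9, -1/9, 1/4, 13/6, 42/5, 46} × [-1/8, 1/4])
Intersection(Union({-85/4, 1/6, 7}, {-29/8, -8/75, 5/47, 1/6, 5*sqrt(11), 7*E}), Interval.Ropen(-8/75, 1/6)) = {-8/75, 5/47}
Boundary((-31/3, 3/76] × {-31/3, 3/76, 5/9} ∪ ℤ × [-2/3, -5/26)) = (ℤ × [-2/3, -5/26]) ∪ ([-31/3, 3/76] × {-31/3, 3/76, 5/9})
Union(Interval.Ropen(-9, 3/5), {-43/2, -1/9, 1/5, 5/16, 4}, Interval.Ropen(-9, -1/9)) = Union({-43/2, 4}, Interval.Ropen(-9, 3/5))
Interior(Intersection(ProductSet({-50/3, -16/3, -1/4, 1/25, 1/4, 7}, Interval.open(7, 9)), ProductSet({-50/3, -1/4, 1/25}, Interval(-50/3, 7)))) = EmptySet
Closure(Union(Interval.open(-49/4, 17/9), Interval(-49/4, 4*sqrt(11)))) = Interval(-49/4, 4*sqrt(11))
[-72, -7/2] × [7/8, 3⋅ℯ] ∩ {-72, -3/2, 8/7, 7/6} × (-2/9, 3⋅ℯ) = {-72} × [7/8, 3⋅ℯ)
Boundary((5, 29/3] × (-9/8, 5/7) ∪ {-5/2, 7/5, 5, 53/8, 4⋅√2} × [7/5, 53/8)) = ({5, 29/3} × [-9/8, 5/7]) ∪ ([5, 29/3] × {-9/8, 5/7}) ∪ ({-5/2, 7/5, 5, 53/8, 4⋅√2} × [7/5, 53/8])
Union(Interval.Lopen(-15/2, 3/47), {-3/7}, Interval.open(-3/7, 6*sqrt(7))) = Interval.open(-15/2, 6*sqrt(7))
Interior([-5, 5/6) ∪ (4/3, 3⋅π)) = (-5, 5/6) ∪ (4/3, 3⋅π)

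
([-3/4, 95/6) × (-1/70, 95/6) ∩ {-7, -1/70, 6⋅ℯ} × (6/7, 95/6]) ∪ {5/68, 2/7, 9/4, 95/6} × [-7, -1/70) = ({-1/70} × (6/7, 95/6)) ∪ ({5/68, 2/7, 9/4, 95/6} × [-7, -1/70))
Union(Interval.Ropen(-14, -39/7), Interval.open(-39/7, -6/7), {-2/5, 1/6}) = Union({-2/5, 1/6}, Interval.Ropen(-14, -39/7), Interval.open(-39/7, -6/7))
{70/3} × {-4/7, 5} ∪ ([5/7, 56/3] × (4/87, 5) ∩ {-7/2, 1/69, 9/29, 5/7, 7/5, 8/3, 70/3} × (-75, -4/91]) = {70/3} × {-4/7, 5}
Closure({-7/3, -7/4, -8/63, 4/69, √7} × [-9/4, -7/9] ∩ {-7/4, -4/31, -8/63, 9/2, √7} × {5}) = ∅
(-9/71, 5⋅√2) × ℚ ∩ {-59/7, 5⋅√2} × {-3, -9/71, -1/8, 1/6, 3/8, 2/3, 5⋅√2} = ∅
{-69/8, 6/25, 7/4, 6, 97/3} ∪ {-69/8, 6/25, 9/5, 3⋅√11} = {-69/8, 6/25, 7/4, 9/5, 6, 97/3, 3⋅√11}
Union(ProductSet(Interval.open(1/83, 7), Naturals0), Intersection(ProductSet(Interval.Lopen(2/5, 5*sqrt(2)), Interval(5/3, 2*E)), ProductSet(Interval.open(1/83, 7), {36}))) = ProductSet(Interval.open(1/83, 7), Naturals0)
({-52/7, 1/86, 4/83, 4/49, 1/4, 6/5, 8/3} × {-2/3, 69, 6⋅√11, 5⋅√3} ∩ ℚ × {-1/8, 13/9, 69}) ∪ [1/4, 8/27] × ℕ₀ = ([1/4, 8/27] × ℕ₀) ∪ ({-52/7, 1/86, 4/83, 4/49, 1/4, 6/5, 8/3} × {69})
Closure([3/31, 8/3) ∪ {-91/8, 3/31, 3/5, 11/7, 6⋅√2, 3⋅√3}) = {-91/8, 6⋅√2, 3⋅√3} ∪ [3/31, 8/3]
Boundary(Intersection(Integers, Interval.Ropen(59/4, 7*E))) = Range(15, 20, 1)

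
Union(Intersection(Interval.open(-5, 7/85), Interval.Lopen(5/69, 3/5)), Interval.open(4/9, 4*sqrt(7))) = Union(Interval.open(5/69, 7/85), Interval.open(4/9, 4*sqrt(7)))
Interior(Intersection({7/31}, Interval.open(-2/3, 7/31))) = EmptySet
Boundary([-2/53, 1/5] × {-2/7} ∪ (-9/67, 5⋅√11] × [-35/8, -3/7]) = ([-2/53, 1/5] × {-2/7}) ∪ ({-9/67, 5⋅√11} × [-35/8, -3/7]) ∪ ([-9/67, 5⋅√11] × {-35/8, -3/7})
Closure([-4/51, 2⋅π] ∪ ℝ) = (-∞, ∞)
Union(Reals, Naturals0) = Reals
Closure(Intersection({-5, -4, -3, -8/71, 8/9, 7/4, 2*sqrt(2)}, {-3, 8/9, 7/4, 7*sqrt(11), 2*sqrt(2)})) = {-3, 8/9, 7/4, 2*sqrt(2)}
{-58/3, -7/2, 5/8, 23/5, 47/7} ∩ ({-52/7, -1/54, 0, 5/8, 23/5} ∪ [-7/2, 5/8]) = {-7/2, 5/8, 23/5}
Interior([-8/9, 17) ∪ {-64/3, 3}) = (-8/9, 17)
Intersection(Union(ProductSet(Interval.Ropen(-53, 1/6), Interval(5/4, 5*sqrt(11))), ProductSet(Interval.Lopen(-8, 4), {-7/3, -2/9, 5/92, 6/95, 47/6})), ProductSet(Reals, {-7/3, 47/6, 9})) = Union(ProductSet(Interval.Ropen(-53, 1/6), {47/6, 9}), ProductSet(Interval.Lopen(-8, 4), {-7/3, 47/6}))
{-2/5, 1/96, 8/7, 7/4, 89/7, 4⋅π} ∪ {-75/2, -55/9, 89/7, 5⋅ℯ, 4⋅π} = {-75/2, -55/9, -2/5, 1/96, 8/7, 7/4, 89/7, 5⋅ℯ, 4⋅π}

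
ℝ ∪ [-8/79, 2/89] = (-∞, ∞)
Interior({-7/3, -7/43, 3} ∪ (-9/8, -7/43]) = (-9/8, -7/43)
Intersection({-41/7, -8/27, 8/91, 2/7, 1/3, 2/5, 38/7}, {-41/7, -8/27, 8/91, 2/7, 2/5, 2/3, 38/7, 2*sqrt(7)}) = {-41/7, -8/27, 8/91, 2/7, 2/5, 38/7}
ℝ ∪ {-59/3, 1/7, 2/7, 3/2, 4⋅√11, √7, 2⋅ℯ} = ℝ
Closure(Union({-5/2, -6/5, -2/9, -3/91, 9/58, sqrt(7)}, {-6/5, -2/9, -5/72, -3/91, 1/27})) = {-5/2, -6/5, -2/9, -5/72, -3/91, 1/27, 9/58, sqrt(7)}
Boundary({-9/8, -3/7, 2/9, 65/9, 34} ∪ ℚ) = ℝ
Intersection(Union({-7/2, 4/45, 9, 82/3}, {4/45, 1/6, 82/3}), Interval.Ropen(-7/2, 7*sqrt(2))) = {-7/2, 4/45, 1/6, 9}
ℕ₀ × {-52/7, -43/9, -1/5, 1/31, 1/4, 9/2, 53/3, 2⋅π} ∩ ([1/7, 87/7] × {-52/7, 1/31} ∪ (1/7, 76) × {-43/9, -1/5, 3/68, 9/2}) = ({1, 2, …, 12} × {-52/7, 1/31}) ∪ ({1, 2, …, 75} × {-43/9, -1/5, 9/2})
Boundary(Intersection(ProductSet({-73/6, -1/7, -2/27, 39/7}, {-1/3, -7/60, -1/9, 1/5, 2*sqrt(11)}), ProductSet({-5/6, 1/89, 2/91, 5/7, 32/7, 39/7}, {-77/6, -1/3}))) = ProductSet({39/7}, {-1/3})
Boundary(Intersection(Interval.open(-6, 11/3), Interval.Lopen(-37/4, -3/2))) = {-6, -3/2}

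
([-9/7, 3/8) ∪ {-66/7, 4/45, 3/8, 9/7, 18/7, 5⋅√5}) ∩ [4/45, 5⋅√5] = [4/45, 3/8] ∪ {9/7, 18/7, 5⋅√5}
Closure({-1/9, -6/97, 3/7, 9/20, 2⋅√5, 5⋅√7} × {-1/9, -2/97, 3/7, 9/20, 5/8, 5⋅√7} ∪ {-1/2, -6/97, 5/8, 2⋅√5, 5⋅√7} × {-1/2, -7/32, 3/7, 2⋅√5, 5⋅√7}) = ({-1/9, -6/97, 3/7, 9/20, 2⋅√5, 5⋅√7} × {-1/9, -2/97, 3/7, 9/20, 5/8, 5⋅√7}) ∪ ({-1/2, -6/97, 5/8, 2⋅√5, 5⋅√7} × {-1/2, -7/32, 3/7, 2⋅√5, 5⋅√7})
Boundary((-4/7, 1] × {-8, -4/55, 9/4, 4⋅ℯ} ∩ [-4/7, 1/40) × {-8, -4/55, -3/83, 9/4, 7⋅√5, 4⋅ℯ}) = [-4/7, 1/40] × {-8, -4/55, 9/4, 4⋅ℯ}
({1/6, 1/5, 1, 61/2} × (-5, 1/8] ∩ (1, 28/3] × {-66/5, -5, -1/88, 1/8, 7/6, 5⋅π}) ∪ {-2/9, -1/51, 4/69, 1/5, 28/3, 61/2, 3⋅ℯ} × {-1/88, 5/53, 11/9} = {-2/9, -1/51, 4/69, 1/5, 28/3, 61/2, 3⋅ℯ} × {-1/88, 5/53, 11/9}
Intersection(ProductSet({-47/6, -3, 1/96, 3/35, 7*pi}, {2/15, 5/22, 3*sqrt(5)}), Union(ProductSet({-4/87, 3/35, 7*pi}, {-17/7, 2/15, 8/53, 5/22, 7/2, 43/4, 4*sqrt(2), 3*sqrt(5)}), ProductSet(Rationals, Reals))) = ProductSet({-47/6, -3, 1/96, 3/35, 7*pi}, {2/15, 5/22, 3*sqrt(5)})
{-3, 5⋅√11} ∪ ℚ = ℚ ∪ {5⋅√11}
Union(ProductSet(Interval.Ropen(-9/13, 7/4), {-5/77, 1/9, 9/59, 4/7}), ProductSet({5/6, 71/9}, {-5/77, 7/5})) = Union(ProductSet({5/6, 71/9}, {-5/77, 7/5}), ProductSet(Interval.Ropen(-9/13, 7/4), {-5/77, 1/9, 9/59, 4/7}))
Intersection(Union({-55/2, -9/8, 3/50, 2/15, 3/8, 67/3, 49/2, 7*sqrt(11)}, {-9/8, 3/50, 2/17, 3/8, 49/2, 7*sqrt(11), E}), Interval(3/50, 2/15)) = {3/50, 2/17, 2/15}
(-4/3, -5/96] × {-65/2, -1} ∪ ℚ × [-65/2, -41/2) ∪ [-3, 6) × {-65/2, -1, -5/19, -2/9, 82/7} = (ℚ × [-65/2, -41/2)) ∪ ([-3, 6) × {-65/2, -1, -5/19, -2/9, 82/7})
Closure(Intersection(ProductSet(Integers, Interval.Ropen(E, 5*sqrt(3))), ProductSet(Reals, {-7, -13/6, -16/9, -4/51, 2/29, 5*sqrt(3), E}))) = ProductSet(Integers, {E})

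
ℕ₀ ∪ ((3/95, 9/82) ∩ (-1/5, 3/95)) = ℕ₀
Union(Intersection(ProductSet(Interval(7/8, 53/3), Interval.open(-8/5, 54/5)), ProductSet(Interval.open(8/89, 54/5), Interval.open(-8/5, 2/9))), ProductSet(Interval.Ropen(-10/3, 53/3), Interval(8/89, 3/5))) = Union(ProductSet(Interval.Ropen(-10/3, 53/3), Interval(8/89, 3/5)), ProductSet(Interval.Ropen(7/8, 54/5), Interval.open(-8/5, 2/9)))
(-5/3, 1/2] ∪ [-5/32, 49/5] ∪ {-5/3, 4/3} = [-5/3, 49/5]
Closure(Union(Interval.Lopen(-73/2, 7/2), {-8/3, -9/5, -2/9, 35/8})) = Union({35/8}, Interval(-73/2, 7/2))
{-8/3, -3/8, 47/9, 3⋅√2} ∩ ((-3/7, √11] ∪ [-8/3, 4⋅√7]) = {-8/3, -3/8, 47/9, 3⋅√2}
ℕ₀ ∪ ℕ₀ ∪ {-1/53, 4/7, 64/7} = {-1/53, 4/7, 64/7} ∪ ℕ₀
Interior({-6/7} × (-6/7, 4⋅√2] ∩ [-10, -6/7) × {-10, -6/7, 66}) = ∅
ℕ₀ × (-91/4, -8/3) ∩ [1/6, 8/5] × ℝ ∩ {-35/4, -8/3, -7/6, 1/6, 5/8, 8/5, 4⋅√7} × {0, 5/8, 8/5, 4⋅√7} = ∅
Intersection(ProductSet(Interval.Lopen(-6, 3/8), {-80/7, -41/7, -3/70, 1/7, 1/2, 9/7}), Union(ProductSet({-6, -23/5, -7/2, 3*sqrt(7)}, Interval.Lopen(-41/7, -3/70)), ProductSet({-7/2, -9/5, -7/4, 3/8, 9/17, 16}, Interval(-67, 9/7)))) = Union(ProductSet({-23/5, -7/2}, {-3/70}), ProductSet({-7/2, -9/5, -7/4, 3/8}, {-80/7, -41/7, -3/70, 1/7, 1/2, 9/7}))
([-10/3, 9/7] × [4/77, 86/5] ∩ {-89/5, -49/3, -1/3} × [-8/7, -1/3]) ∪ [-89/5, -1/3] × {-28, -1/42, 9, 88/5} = [-89/5, -1/3] × {-28, -1/42, 9, 88/5}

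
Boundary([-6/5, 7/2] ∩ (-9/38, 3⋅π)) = {-9/38, 7/2}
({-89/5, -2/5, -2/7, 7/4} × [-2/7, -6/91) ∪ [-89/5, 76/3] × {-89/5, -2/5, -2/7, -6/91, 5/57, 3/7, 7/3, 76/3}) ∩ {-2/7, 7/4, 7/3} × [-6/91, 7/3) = {-2/7, 7/4, 7/3} × {-6/91, 5/57, 3/7}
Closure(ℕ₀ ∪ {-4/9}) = {-4/9} ∪ ℕ₀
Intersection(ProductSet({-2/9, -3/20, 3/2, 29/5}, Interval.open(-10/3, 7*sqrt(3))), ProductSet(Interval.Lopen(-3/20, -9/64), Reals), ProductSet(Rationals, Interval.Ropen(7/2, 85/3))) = EmptySet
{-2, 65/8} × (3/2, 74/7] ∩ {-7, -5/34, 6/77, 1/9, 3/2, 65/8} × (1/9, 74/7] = {65/8} × (3/2, 74/7]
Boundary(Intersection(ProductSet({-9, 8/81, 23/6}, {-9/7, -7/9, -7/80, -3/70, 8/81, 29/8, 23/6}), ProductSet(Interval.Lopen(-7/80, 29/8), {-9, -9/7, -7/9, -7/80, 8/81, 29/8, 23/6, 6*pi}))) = ProductSet({8/81}, {-9/7, -7/9, -7/80, 8/81, 29/8, 23/6})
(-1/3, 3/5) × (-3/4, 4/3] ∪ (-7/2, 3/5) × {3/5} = ((-7/2, 3/5) × {3/5}) ∪ ((-1/3, 3/5) × (-3/4, 4/3])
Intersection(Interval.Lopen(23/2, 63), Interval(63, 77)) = {63}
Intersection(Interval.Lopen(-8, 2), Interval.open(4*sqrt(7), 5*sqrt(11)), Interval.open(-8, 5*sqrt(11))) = EmptySet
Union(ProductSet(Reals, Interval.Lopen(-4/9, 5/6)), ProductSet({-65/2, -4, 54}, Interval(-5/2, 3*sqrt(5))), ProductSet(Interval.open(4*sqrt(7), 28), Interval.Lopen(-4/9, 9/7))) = Union(ProductSet({-65/2, -4, 54}, Interval(-5/2, 3*sqrt(5))), ProductSet(Interval.open(4*sqrt(7), 28), Interval.Lopen(-4/9, 9/7)), ProductSet(Reals, Interval.Lopen(-4/9, 5/6)))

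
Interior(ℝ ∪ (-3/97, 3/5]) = (-∞, ∞)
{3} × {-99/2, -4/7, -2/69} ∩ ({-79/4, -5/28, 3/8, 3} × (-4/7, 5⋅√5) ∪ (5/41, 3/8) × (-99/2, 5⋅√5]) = {3} × {-2/69}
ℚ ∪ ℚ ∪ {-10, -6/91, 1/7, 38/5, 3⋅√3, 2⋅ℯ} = ℚ ∪ {3⋅√3, 2⋅ℯ}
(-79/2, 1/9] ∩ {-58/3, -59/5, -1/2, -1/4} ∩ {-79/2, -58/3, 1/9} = {-58/3}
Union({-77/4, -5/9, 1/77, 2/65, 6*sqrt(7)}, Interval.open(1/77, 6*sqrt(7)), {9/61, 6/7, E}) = Union({-77/4, -5/9}, Interval(1/77, 6*sqrt(7)))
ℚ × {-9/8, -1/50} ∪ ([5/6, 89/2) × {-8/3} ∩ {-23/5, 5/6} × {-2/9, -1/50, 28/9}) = ℚ × {-9/8, -1/50}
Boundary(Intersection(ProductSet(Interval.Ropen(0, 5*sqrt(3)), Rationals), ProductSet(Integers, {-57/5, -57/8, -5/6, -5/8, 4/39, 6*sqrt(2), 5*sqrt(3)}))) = ProductSet(Range(0, 9, 1), {-57/5, -57/8, -5/6, -5/8, 4/39})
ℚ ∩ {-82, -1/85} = {-82, -1/85}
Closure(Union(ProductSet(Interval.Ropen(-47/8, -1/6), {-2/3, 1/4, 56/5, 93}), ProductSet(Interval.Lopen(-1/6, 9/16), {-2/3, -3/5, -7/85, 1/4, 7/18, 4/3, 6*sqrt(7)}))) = Union(ProductSet(Interval(-47/8, -1/6), {-2/3, 1/4, 56/5, 93}), ProductSet(Interval(-1/6, 9/16), {-2/3, -3/5, -7/85, 1/4, 7/18, 4/3, 6*sqrt(7)}))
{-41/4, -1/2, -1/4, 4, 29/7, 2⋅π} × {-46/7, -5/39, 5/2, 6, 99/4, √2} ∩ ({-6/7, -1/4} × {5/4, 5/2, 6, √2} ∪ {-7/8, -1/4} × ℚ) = {-1/4} × {-46/7, -5/39, 5/2, 6, 99/4, √2}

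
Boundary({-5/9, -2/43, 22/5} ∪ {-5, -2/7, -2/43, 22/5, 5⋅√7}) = {-5, -5/9, -2/7, -2/43, 22/5, 5⋅√7}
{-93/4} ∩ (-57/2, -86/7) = {-93/4}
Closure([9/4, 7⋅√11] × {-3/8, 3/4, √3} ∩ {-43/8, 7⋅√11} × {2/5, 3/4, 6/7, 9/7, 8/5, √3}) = {7⋅√11} × {3/4, √3}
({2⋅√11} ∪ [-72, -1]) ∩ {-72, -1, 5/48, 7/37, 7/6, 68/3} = {-72, -1}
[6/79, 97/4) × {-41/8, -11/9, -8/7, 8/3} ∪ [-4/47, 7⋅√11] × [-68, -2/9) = ([6/79, 97/4) × {-41/8, -11/9, -8/7, 8/3}) ∪ ([-4/47, 7⋅√11] × [-68, -2/9))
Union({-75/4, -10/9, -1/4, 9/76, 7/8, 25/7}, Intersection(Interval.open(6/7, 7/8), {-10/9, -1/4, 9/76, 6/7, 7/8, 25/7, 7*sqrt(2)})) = {-75/4, -10/9, -1/4, 9/76, 7/8, 25/7}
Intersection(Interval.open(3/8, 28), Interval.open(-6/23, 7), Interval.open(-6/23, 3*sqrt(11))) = Interval.open(3/8, 7)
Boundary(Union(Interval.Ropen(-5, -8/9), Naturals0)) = Union(Complement(Naturals0, Interval.open(-5, -8/9)), {-5, -8/9})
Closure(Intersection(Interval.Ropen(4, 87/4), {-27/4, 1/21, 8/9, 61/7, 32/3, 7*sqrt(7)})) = {61/7, 32/3, 7*sqrt(7)}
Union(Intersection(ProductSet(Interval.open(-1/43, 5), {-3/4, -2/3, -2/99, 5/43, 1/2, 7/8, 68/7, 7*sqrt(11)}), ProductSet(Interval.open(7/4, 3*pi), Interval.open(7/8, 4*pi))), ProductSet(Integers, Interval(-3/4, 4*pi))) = Union(ProductSet(Integers, Interval(-3/4, 4*pi)), ProductSet(Interval.open(7/4, 5), {68/7}))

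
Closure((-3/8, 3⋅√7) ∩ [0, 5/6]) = [0, 5/6]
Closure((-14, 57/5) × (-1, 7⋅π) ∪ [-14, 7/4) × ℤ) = ([-14, 7/4) × ℤ) ∪ ({-14, 57/5} × [-1, 7⋅π]) ∪ ([-14, 57/5] × {-1, 7⋅π}) ∪ ((-14, 57/5) × (-1, 7⋅π)) ∪ ([-14, 7/4] × (ℤ \ (-1, 7⋅π)))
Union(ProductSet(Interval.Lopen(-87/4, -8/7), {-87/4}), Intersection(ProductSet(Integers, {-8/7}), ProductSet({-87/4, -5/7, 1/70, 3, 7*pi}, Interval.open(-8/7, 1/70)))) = ProductSet(Interval.Lopen(-87/4, -8/7), {-87/4})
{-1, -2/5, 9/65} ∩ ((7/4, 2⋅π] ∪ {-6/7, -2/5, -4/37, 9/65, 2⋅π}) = {-2/5, 9/65}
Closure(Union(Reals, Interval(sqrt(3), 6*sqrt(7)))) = Interval(-oo, oo)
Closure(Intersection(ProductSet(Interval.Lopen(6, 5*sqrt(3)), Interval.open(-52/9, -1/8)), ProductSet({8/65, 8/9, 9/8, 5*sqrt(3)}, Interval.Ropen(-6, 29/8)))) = ProductSet({5*sqrt(3)}, Interval(-52/9, -1/8))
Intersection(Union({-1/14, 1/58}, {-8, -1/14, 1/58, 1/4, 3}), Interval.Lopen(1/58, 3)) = {1/4, 3}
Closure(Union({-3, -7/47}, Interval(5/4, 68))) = Union({-3, -7/47}, Interval(5/4, 68))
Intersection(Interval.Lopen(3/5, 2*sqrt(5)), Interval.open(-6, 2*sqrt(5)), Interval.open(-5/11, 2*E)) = Interval.open(3/5, 2*sqrt(5))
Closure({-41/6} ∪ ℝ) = ℝ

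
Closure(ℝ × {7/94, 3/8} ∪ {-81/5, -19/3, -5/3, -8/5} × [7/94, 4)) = (ℝ × {7/94, 3/8}) ∪ ({-81/5, -19/3, -5/3, -8/5} × [7/94, 4])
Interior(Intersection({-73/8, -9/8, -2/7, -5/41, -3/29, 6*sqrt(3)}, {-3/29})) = EmptySet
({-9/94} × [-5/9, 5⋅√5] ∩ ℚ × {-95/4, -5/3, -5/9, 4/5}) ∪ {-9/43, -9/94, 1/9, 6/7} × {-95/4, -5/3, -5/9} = ({-9/94} × {-5/9, 4/5}) ∪ ({-9/43, -9/94, 1/9, 6/7} × {-95/4, -5/3, -5/9})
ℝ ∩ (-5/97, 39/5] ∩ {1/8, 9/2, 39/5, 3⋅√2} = {1/8, 9/2, 39/5, 3⋅√2}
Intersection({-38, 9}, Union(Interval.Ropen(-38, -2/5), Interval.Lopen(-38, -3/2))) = {-38}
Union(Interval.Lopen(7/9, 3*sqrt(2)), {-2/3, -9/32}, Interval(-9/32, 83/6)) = Union({-2/3}, Interval(-9/32, 83/6))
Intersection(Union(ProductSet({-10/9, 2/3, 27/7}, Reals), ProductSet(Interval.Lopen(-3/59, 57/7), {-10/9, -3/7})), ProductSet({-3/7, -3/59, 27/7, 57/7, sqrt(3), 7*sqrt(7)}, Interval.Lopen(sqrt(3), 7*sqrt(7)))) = ProductSet({27/7}, Interval.Lopen(sqrt(3), 7*sqrt(7)))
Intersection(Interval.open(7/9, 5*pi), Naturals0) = Range(1, 16, 1)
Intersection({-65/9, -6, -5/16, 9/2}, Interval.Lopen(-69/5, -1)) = {-65/9, -6}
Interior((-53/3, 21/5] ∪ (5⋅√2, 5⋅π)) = (-53/3, 21/5) ∪ (5⋅√2, 5⋅π)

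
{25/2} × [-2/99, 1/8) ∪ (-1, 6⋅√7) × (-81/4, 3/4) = (-1, 6⋅√7) × (-81/4, 3/4)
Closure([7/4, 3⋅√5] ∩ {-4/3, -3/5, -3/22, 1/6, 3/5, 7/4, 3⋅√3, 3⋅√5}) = {7/4, 3⋅√3, 3⋅√5}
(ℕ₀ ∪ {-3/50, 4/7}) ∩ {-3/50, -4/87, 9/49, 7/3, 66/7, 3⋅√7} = {-3/50}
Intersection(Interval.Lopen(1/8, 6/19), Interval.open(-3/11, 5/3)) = Interval.Lopen(1/8, 6/19)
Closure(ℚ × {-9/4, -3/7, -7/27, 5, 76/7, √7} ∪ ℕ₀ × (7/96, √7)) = (ℕ₀ × [7/96, √7]) ∪ (ℝ × {-9/4, -3/7, -7/27, 5, 76/7, √7})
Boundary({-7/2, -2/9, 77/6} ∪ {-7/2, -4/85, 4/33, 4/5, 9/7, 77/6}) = {-7/2, -2/9, -4/85, 4/33, 4/5, 9/7, 77/6}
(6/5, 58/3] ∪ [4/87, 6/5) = [4/87, 6/5) ∪ (6/5, 58/3]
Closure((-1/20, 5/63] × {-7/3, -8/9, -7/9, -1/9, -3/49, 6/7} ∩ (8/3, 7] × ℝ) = ∅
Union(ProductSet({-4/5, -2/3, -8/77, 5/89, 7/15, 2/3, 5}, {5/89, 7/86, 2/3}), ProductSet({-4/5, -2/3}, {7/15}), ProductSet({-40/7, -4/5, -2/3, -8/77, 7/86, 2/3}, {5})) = Union(ProductSet({-4/5, -2/3}, {7/15}), ProductSet({-40/7, -4/5, -2/3, -8/77, 7/86, 2/3}, {5}), ProductSet({-4/5, -2/3, -8/77, 5/89, 7/15, 2/3, 5}, {5/89, 7/86, 2/3}))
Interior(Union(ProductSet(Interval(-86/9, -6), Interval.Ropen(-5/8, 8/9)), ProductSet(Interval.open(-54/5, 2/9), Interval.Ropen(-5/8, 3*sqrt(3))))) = ProductSet(Interval.open(-54/5, 2/9), Interval.open(-5/8, 3*sqrt(3)))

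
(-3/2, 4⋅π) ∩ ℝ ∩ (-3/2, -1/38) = (-3/2, -1/38)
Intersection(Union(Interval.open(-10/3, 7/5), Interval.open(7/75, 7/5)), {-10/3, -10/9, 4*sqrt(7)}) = {-10/9}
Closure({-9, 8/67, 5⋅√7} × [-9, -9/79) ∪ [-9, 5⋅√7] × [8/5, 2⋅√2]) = ({-9, 8/67, 5⋅√7} × [-9, -9/79]) ∪ ([-9, 5⋅√7] × [8/5, 2⋅√2])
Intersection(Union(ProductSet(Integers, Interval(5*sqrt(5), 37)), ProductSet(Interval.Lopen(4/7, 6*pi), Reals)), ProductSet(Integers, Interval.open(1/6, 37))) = Union(ProductSet(Integers, Interval.Ropen(5*sqrt(5), 37)), ProductSet(Range(1, 19, 1), Interval.open(1/6, 37)))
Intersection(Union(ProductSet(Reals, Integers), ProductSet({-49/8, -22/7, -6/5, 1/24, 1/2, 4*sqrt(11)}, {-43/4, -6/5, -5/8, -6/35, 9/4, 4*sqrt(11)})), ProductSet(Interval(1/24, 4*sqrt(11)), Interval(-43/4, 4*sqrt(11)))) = Union(ProductSet({1/24, 1/2, 4*sqrt(11)}, {-43/4, -6/5, -5/8, -6/35, 9/4, 4*sqrt(11)}), ProductSet(Interval(1/24, 4*sqrt(11)), Range(-10, 14, 1)))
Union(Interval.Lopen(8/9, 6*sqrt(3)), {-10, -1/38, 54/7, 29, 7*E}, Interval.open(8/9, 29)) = Union({-10, -1/38}, Interval.Lopen(8/9, 29))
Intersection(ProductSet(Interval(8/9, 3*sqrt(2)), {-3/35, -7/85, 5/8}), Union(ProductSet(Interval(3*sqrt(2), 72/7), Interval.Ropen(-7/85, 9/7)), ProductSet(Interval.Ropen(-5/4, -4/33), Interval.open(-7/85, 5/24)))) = ProductSet({3*sqrt(2)}, {-7/85, 5/8})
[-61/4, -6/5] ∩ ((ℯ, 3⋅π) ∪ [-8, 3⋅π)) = [-8, -6/5]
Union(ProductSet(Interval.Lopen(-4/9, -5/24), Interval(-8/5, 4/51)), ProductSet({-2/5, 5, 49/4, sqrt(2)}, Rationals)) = Union(ProductSet({-2/5, 5, 49/4, sqrt(2)}, Rationals), ProductSet(Interval.Lopen(-4/9, -5/24), Interval(-8/5, 4/51)))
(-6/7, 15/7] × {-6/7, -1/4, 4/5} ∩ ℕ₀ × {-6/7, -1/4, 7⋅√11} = {0, 1, 2} × {-6/7, -1/4}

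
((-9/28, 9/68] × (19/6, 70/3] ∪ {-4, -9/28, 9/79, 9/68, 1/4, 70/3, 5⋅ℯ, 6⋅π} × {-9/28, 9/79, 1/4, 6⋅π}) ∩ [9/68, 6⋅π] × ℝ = ({9/68} × (19/6, 70/3]) ∪ ({9/68, 1/4, 5⋅ℯ, 6⋅π} × {-9/28, 9/79, 1/4, 6⋅π})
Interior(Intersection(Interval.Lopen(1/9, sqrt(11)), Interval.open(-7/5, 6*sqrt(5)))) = Interval.open(1/9, sqrt(11))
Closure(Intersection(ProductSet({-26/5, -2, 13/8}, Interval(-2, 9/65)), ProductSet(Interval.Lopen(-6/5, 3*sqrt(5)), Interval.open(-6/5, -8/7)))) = ProductSet({13/8}, Interval(-6/5, -8/7))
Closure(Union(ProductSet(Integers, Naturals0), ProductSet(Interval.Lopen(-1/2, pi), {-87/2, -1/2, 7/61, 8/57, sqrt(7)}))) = Union(ProductSet(Integers, Naturals0), ProductSet(Interval(-1/2, pi), {-87/2, -1/2, 7/61, 8/57, sqrt(7)}))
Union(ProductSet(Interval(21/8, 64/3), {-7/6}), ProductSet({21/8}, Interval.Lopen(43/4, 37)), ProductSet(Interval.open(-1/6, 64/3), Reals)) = Union(ProductSet(Interval.open(-1/6, 64/3), Reals), ProductSet(Interval(21/8, 64/3), {-7/6}))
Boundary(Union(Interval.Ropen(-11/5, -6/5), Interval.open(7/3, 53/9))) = {-11/5, -6/5, 7/3, 53/9}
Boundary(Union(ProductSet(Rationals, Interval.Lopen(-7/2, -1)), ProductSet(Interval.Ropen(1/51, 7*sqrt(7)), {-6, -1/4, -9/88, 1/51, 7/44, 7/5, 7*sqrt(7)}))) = Union(ProductSet(Interval(1/51, 7*sqrt(7)), {-6, -1/4, -9/88, 1/51, 7/44, 7/5, 7*sqrt(7)}), ProductSet(Reals, Interval(-7/2, -1)))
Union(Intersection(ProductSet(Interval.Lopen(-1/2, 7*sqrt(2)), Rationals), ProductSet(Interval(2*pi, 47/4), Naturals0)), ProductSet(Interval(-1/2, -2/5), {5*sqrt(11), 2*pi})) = Union(ProductSet(Interval(-1/2, -2/5), {5*sqrt(11), 2*pi}), ProductSet(Interval(2*pi, 7*sqrt(2)), Naturals0))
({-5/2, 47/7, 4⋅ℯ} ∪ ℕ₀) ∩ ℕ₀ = ℕ₀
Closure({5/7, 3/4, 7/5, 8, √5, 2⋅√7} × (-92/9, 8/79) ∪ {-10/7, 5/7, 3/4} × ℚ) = ({-10/7, 5/7, 3/4} × ℝ) ∪ ({5/7, 3/4, 7/5, 8, √5, 2⋅√7} × [-92/9, 8/79])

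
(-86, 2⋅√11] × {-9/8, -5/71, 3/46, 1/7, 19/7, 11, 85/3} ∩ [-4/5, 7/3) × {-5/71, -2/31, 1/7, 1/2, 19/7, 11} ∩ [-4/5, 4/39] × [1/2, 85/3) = [-4/5, 4/39] × {19/7, 11}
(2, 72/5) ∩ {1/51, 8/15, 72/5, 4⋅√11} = {4⋅√11}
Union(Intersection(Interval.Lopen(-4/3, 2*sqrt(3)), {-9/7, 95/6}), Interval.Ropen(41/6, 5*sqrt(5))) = Union({-9/7}, Interval.Ropen(41/6, 5*sqrt(5)))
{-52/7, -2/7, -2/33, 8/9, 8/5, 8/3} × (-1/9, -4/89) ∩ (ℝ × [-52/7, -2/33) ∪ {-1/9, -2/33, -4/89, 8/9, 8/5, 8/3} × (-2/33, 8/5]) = ({-2/33, 8/9, 8/5, 8/3} × (-2/33, -4/89)) ∪ ({-52/7, -2/7, -2/33, 8/9, 8/5, 8/3} × (-1/9, -2/33))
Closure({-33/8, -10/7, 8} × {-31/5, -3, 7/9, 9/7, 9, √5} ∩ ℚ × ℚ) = {-33/8, -10/7, 8} × {-31/5, -3, 7/9, 9/7, 9}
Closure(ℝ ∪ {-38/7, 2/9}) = ℝ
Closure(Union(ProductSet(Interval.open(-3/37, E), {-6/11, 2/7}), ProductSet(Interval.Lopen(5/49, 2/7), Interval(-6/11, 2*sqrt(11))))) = Union(ProductSet(Interval(-3/37, E), {-6/11, 2/7}), ProductSet(Interval(5/49, 2/7), Interval(-6/11, 2*sqrt(11))))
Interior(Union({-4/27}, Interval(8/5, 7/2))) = Interval.open(8/5, 7/2)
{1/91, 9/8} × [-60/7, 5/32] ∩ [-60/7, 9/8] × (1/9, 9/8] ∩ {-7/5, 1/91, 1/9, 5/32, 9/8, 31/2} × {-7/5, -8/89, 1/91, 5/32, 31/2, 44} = {1/91, 9/8} × {5/32}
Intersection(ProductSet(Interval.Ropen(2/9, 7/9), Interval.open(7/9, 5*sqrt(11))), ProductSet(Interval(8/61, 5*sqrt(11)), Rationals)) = ProductSet(Interval.Ropen(2/9, 7/9), Intersection(Interval.open(7/9, 5*sqrt(11)), Rationals))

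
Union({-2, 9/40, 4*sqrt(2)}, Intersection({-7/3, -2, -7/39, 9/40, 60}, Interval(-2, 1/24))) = {-2, -7/39, 9/40, 4*sqrt(2)}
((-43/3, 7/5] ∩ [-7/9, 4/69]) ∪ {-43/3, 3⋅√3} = {-43/3, 3⋅√3} ∪ [-7/9, 4/69]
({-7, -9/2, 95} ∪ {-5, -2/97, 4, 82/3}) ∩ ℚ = {-7, -5, -9/2, -2/97, 4, 82/3, 95}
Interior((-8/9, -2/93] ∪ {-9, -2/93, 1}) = (-8/9, -2/93)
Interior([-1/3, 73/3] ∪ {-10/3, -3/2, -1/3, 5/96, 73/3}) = (-1/3, 73/3)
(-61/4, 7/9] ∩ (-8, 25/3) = (-8, 7/9]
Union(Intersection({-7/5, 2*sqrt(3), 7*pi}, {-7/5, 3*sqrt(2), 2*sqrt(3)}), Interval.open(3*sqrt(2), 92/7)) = Union({-7/5, 2*sqrt(3)}, Interval.open(3*sqrt(2), 92/7))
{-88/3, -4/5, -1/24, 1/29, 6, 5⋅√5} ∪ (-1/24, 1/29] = {-88/3, -4/5, 6, 5⋅√5} ∪ [-1/24, 1/29]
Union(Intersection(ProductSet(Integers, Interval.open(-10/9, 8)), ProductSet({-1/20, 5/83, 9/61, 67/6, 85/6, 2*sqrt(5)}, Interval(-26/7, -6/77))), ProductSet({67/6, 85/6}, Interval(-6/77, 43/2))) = ProductSet({67/6, 85/6}, Interval(-6/77, 43/2))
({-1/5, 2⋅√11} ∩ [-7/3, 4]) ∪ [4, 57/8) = {-1/5} ∪ [4, 57/8)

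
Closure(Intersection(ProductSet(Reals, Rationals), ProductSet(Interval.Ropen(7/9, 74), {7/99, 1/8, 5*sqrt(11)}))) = ProductSet(Interval(7/9, 74), {7/99, 1/8})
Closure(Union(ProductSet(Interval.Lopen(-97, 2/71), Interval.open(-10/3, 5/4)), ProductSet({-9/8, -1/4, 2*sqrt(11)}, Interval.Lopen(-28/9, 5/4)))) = Union(ProductSet({2*sqrt(11)}, Interval(-28/9, 5/4)), ProductSet({-97, 2/71}, Interval(-10/3, 5/4)), ProductSet({-9/8, -1/4, 2*sqrt(11)}, Interval.Lopen(-28/9, 5/4)), ProductSet(Interval(-97, 2/71), {-10/3, 5/4}), ProductSet(Interval.Lopen(-97, 2/71), Interval.open(-10/3, 5/4)))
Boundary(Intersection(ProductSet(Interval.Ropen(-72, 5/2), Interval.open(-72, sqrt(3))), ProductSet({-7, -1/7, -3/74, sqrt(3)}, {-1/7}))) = ProductSet({-7, -1/7, -3/74, sqrt(3)}, {-1/7})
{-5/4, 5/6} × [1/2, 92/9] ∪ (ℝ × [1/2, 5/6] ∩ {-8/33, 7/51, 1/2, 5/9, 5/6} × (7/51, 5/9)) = ({-5/4, 5/6} × [1/2, 92/9]) ∪ ({-8/33, 7/51, 1/2, 5/9, 5/6} × [1/2, 5/9))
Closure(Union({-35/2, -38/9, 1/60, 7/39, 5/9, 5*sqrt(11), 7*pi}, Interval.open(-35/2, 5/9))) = Union({5*sqrt(11), 7*pi}, Interval(-35/2, 5/9))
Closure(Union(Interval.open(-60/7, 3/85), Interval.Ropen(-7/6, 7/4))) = Interval(-60/7, 7/4)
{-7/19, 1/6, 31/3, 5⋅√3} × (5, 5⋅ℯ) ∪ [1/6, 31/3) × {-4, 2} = ([1/6, 31/3) × {-4, 2}) ∪ ({-7/19, 1/6, 31/3, 5⋅√3} × (5, 5⋅ℯ))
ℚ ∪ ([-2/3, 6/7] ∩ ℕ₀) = ℚ ∪ {0}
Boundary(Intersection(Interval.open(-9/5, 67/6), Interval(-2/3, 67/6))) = {-2/3, 67/6}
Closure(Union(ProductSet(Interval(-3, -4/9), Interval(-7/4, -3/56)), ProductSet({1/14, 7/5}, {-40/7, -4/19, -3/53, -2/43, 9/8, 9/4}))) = Union(ProductSet({1/14, 7/5}, {-40/7, -4/19, -3/53, -2/43, 9/8, 9/4}), ProductSet(Interval(-3, -4/9), Interval(-7/4, -3/56)))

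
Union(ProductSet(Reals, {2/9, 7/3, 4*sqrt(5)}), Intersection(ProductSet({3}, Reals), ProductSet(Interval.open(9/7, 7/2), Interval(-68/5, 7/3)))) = Union(ProductSet({3}, Interval(-68/5, 7/3)), ProductSet(Reals, {2/9, 7/3, 4*sqrt(5)}))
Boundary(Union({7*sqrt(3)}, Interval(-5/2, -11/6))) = {-5/2, -11/6, 7*sqrt(3)}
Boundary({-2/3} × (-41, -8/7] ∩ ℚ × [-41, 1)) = {-2/3} × [-41, -8/7]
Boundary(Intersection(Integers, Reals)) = Integers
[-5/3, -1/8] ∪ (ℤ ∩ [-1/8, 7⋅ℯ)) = [-5/3, -1/8] ∪ {0, 1, …, 19}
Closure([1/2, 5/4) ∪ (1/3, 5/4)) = [1/3, 5/4]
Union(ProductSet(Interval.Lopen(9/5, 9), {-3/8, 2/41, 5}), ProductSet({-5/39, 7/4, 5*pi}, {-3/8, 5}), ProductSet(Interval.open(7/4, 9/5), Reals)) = Union(ProductSet({-5/39, 7/4, 5*pi}, {-3/8, 5}), ProductSet(Interval.open(7/4, 9/5), Reals), ProductSet(Interval.Lopen(9/5, 9), {-3/8, 2/41, 5}))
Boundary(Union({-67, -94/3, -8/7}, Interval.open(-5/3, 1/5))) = {-67, -94/3, -5/3, 1/5}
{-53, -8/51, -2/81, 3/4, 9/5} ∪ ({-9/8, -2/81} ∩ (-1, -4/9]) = {-53, -8/51, -2/81, 3/4, 9/5}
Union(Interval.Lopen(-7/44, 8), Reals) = Interval(-oo, oo)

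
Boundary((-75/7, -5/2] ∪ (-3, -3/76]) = {-75/7, -3/76}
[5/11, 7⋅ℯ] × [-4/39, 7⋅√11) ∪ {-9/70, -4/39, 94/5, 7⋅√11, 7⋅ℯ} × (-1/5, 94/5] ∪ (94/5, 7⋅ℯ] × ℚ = ((94/5, 7⋅ℯ] × ℚ) ∪ ([5/11, 7⋅ℯ] × [-4/39, 7⋅√11)) ∪ ({-9/70, -4/39, 94/5, 7⋅√11, 7⋅ℯ} × (-1/5, 94/5])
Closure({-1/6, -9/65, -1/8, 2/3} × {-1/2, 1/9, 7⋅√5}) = {-1/6, -9/65, -1/8, 2/3} × {-1/2, 1/9, 7⋅√5}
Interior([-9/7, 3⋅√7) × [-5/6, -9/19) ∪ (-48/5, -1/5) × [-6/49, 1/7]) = ((-48/5, -1/5) × (-6/49, 1/7)) ∪ ((-9/7, 3⋅√7) × (-5/6, -9/19))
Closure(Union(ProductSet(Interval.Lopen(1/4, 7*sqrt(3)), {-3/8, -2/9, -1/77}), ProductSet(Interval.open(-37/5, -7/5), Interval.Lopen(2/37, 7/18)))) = Union(ProductSet({-37/5, -7/5}, Interval(2/37, 7/18)), ProductSet(Interval(-37/5, -7/5), {2/37, 7/18}), ProductSet(Interval.open(-37/5, -7/5), Interval.Lopen(2/37, 7/18)), ProductSet(Interval(1/4, 7*sqrt(3)), {-3/8, -2/9, -1/77}))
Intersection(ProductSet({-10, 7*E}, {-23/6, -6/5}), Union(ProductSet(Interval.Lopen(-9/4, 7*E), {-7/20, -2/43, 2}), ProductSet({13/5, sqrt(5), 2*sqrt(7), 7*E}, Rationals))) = ProductSet({7*E}, {-23/6, -6/5})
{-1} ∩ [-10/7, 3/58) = {-1}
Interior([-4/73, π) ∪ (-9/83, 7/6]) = (-9/83, π)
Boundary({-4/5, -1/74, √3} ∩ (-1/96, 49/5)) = {√3}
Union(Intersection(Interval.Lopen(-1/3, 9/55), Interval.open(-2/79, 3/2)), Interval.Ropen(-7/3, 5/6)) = Interval.Ropen(-7/3, 5/6)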